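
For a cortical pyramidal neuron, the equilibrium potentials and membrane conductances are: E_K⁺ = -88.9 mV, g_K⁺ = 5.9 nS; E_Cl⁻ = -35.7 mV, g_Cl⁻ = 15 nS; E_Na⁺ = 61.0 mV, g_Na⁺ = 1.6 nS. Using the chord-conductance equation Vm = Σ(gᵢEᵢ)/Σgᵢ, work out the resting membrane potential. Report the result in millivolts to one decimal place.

-42.8 mV

Σ gᵢEᵢ = 5.9·(-88.9) + 15·(-35.7) + 1.6·(61.0) = -962.41
Σ gᵢ = 5.9 + 15 + 1.6 = 22.5
Vm = -962.41 / 22.5 = -42.77 mV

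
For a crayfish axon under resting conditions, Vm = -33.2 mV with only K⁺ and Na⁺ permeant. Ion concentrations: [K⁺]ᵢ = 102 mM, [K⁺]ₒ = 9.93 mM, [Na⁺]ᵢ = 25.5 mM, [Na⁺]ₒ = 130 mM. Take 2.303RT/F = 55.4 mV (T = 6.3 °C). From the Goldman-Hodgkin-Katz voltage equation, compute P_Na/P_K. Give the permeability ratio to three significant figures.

0.127

Let α = P_Na/P_K. GHK: Vm = 55.4·log₁₀[(Kₒ + α·Naₒ)/(Kᵢ + α·Naᵢ)].
10^(Vm/55.4) = 10^(-33.2/55.4) = 0.25161
So 0.25161·(Kᵢ + α·Naᵢ) = Kₒ + α·Naₒ → α = (0.25161·102.0 − 9.93) / (130.0 − 0.25161·25.5)
α = (25.66 − 9.93) / (130.0 − 6.416) = 15.73/123.6 = 0.1273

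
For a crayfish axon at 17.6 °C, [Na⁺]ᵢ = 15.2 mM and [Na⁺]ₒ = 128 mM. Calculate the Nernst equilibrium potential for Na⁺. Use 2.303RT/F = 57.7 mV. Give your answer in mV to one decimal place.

E = (57.7/z) · log₁₀([Na⁺]_out/[Na⁺]_in) with z = +1.
= (57.7/1) · log₁₀(128/15.2) = 57.70 · log₁₀(8.421)
= 57.70 · (0.9254) = 53.39 mV

53.4 mV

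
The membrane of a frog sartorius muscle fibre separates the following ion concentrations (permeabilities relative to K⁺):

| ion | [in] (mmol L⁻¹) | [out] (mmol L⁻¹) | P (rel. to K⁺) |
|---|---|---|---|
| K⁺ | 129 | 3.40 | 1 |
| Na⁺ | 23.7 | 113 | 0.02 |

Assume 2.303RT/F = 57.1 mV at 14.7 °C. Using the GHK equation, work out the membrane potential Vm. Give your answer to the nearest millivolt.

-78 mV

Vm = 57.1 · log₁₀[(Σ P·[cation]ₒ + Σ P·[anion]ᵢ) / (Σ P·[cation]ᵢ + Σ P·[anion]ₒ)]
Numerator = 1×3.40 + 0.02×113 = 5.66
Denominator = 1×129 + 0.02×23.7 = 129.5
Vm = 57.1 · log₁₀(0.043715) = 57.1 × (-1.3594) = -77.62 mV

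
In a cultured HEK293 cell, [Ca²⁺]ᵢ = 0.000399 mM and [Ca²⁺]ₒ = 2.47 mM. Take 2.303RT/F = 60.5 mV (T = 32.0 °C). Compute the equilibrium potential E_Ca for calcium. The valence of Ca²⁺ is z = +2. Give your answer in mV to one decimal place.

E = (60.5/z) · log₁₀([Ca²⁺]_out/[Ca²⁺]_in) with z = +2.
= (60.5/2) · log₁₀(2.47/0.000399) = 30.25 · log₁₀(6190)
= 30.25 · (3.7917) = 114.70 mV

114.7 mV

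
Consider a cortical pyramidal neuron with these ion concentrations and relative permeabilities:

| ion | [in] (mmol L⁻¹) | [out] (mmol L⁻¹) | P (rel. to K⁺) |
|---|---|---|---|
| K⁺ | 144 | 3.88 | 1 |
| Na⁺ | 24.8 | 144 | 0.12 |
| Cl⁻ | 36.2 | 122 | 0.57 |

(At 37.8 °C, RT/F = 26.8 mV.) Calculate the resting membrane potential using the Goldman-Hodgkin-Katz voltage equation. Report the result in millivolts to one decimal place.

Vm = 26.8 · ln[(Σ P·[cation]ₒ + Σ P·[anion]ᵢ) / (Σ P·[cation]ᵢ + Σ P·[anion]ₒ)]
Numerator = 1×3.88 + 0.12×144 + 0.57×36.2 = 41.79
Denominator = 1×144 + 0.12×24.8 + 0.57×122 = 216.5
Vm = 26.8 · ln(0.19303) = 26.8 × (-1.6449) = -44.08 mV

-44.1 mV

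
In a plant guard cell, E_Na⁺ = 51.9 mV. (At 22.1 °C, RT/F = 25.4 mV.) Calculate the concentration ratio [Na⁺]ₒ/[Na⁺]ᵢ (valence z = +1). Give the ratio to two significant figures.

ln([out]/[in]) = E·z/(25.4) = 51.9 × 1 / 25.4 = 2.0433
[out]/[in] = e^(2.0433) = 7.716

7.7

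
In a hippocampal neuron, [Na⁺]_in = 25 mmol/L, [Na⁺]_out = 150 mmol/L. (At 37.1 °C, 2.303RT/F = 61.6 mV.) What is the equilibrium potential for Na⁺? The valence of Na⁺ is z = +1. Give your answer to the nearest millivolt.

48 mV

E = (61.6/z) · log₁₀([Na⁺]_out/[Na⁺]_in) with z = +1.
= (61.6/1) · log₁₀(150/25) = 61.60 · log₁₀(6)
= 61.60 · (0.7782) = 47.93 mV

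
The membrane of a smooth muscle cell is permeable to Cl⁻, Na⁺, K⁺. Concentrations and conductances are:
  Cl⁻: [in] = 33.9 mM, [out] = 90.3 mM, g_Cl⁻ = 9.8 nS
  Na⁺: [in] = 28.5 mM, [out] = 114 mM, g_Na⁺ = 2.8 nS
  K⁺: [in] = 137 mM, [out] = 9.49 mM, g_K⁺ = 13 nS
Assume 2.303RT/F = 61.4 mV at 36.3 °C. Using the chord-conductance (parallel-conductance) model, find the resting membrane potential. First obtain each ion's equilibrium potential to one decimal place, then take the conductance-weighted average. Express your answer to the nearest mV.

E_Cl⁻ = (61.4/-1)·log₁₀(90.3/33.9) = -26.1 mV
E_Na⁺ = (61.4/1)·log₁₀(114/28.5) = 37.0 mV
E_K⁺ = (61.4/1)·log₁₀(9.49/137) = -71.2 mV
Vm = (Σ gᵢEᵢ)/(Σ gᵢ) = (9.8·-26.1 + 2.8·37.0 + 13·-71.2) / (9.8 + 2.8 + 13)
= -1077.78 / 25.6 = -42.10 mV

-42 mV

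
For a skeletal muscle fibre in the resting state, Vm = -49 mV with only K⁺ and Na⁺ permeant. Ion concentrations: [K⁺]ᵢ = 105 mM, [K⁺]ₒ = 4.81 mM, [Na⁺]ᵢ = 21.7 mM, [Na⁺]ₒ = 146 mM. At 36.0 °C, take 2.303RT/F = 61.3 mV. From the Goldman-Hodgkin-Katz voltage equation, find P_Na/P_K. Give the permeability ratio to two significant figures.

0.083

Let α = P_Na/P_K. GHK: Vm = 61.3·log₁₀[(Kₒ + α·Naₒ)/(Kᵢ + α·Naᵢ)].
10^(Vm/61.3) = 10^(-49.0/61.3) = 0.15873
So 0.15873·(Kᵢ + α·Naᵢ) = Kₒ + α·Naₒ → α = (0.15873·105.0 − 4.81) / (146.0 − 0.15873·21.7)
α = (16.67 − 4.81) / (146.0 − 3.444) = 11.86/142.6 = 0.08317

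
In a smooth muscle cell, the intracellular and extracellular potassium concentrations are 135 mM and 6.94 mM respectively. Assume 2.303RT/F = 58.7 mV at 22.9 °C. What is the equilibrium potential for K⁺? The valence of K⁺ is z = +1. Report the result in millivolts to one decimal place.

-75.7 mV

E = (58.7/z) · log₁₀([K⁺]_out/[K⁺]_in) with z = +1.
= (58.7/1) · log₁₀(6.94/135) = 58.70 · log₁₀(0.05141)
= 58.70 · (-1.2890) = -75.66 mV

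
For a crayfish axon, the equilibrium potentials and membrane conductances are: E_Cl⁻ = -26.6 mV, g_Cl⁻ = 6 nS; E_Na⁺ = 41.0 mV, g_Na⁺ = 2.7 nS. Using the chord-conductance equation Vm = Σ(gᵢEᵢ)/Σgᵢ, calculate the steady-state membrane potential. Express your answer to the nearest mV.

Σ gᵢEᵢ = 6·(-26.6) + 2.7·(41.0) = -48.90
Σ gᵢ = 6 + 2.7 = 8.7
Vm = -48.90 / 8.7 = -5.62 mV

-6 mV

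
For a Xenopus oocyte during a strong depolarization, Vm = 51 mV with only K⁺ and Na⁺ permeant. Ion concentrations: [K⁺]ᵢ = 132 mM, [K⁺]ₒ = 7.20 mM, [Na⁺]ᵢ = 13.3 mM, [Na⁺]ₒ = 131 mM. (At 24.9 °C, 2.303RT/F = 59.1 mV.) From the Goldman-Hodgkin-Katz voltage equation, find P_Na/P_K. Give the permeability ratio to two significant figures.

Let α = P_Na/P_K. GHK: Vm = 59.1·log₁₀[(Kₒ + α·Naₒ)/(Kᵢ + α·Naᵢ)].
10^(Vm/59.1) = 10^(51.0/59.1) = 7.2936
So 7.2936·(Kᵢ + α·Naᵢ) = Kₒ + α·Naₒ → α = (7.2936·132.0 − 7.2) / (131.0 − 7.2936·13.3)
α = (962.8 − 7.2) / (131.0 − 97.01) = 955.6/33.99 = 28.11

28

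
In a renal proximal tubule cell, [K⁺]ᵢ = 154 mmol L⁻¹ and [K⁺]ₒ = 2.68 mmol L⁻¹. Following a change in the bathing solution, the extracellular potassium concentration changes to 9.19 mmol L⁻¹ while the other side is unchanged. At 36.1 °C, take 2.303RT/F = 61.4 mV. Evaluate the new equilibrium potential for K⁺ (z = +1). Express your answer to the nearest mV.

After the shift: [K⁺]_out = 9.19, [K⁺]_in = 154 mmol L⁻¹.
E_new = (61.4/1)·log₁₀(9.19/154) = 61.40 · (-1.2242) = -75.17 mV

-75 mV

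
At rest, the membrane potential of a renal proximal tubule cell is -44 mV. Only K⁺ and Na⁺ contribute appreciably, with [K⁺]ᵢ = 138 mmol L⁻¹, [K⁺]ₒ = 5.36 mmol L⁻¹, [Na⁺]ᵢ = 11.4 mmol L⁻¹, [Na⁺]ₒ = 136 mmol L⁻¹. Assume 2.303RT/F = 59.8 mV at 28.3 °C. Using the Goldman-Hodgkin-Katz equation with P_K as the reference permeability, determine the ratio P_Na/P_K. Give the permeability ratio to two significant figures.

Let α = P_Na/P_K. GHK: Vm = 59.8·log₁₀[(Kₒ + α·Naₒ)/(Kᵢ + α·Naᵢ)].
10^(Vm/59.8) = 10^(-44.0/59.8) = 0.18374
So 0.18374·(Kᵢ + α·Naᵢ) = Kₒ + α·Naₒ → α = (0.18374·138.0 − 5.36) / (136.0 − 0.18374·11.4)
α = (25.36 − 5.36) / (136.0 − 2.095) = 20/133.9 = 0.1493

0.15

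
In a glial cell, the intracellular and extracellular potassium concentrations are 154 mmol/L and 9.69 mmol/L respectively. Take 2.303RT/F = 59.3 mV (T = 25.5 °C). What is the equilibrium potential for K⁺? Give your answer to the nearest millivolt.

-71 mV

E = (59.3/z) · log₁₀([K⁺]_out/[K⁺]_in) with z = +1.
= (59.3/1) · log₁₀(9.69/154) = 59.30 · log₁₀(0.06292)
= 59.30 · (-1.2012) = -71.23 mV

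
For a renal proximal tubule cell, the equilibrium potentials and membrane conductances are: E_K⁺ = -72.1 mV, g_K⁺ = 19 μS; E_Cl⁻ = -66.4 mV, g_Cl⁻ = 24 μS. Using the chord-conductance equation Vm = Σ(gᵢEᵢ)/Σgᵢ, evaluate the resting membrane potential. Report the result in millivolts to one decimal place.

-68.9 mV

Σ gᵢEᵢ = 19·(-72.1) + 24·(-66.4) = -2963.50
Σ gᵢ = 19 + 24 = 43
Vm = -2963.50 / 43 = -68.92 mV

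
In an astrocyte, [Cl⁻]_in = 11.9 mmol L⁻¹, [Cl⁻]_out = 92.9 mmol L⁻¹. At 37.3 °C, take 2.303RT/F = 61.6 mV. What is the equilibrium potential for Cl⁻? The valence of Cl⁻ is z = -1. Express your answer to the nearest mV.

E = (61.6/z) · log₁₀([Cl⁻]_out/[Cl⁻]_in) with z = -1.
For an anion, dividing by z = -1 reverses the sign.
= (61.6/-1) · log₁₀(92.9/11.9) = -61.60 · log₁₀(7.807)
= -61.60 · (0.8925) = -54.98 mV

-55 mV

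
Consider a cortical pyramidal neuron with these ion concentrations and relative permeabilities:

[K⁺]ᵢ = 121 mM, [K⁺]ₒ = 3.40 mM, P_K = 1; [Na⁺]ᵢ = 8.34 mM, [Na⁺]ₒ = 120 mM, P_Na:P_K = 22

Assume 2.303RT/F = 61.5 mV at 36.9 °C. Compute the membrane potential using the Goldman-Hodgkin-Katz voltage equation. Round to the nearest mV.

58 mV

Vm = 61.5 · log₁₀[(Σ P·[cation]ₒ + Σ P·[anion]ᵢ) / (Σ P·[cation]ᵢ + Σ P·[anion]ₒ)]
Numerator = 1×3.40 + 22×120 = 2643
Denominator = 1×121 + 22×8.34 = 304.5
Vm = 61.5 · log₁₀(8.6817) = 61.5 × (0.9386) = 57.72 mV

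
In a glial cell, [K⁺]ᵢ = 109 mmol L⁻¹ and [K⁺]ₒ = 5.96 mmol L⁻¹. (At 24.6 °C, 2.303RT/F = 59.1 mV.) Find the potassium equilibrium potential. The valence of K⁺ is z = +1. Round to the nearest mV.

-75 mV

E = (59.1/z) · log₁₀([K⁺]_out/[K⁺]_in) with z = +1.
= (59.1/1) · log₁₀(5.96/109) = 59.10 · log₁₀(0.05468)
= 59.10 · (-1.2622) = -74.59 mV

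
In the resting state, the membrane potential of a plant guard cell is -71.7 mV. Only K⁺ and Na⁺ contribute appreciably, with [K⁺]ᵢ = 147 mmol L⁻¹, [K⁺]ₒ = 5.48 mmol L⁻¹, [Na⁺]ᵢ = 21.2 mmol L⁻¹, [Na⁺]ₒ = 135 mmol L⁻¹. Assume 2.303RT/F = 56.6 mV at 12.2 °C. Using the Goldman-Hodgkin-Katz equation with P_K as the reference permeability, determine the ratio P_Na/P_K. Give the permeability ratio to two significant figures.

0.018

Let α = P_Na/P_K. GHK: Vm = 56.6·log₁₀[(Kₒ + α·Naₒ)/(Kᵢ + α·Naᵢ)].
10^(Vm/56.6) = 10^(-71.7/56.6) = 0.054102
So 0.054102·(Kᵢ + α·Naᵢ) = Kₒ + α·Naₒ → α = (0.054102·147.0 − 5.48) / (135.0 − 0.054102·21.2)
α = (7.953 − 5.48) / (135.0 − 1.147) = 2.473/133.9 = 0.01848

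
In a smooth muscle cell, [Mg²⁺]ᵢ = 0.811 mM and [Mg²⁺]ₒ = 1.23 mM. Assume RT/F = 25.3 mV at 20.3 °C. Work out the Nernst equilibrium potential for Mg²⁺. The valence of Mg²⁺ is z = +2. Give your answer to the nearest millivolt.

E = (25.3/z) · ln([Mg²⁺]_out/[Mg²⁺]_in) with z = +2.
= (25.3/2) · ln(1.23/0.811) = 12.65 · ln(1.517)
= 12.65 · (0.4165) = 5.27 mV

5 mV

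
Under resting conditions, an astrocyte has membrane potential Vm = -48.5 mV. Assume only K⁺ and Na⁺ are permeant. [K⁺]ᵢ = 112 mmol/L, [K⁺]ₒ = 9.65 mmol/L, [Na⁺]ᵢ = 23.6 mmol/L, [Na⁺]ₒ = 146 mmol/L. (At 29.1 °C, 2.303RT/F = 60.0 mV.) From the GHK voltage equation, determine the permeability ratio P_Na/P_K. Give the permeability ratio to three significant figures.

Let α = P_Na/P_K. GHK: Vm = 60.0·log₁₀[(Kₒ + α·Naₒ)/(Kᵢ + α·Naᵢ)].
10^(Vm/60.0) = 10^(-48.5/60.0) = 0.15548
So 0.15548·(Kᵢ + α·Naᵢ) = Kₒ + α·Naₒ → α = (0.15548·112.0 − 9.65) / (146.0 − 0.15548·23.6)
α = (17.41 − 9.65) / (146.0 − 3.669) = 7.763/142.3 = 0.05455

0.0545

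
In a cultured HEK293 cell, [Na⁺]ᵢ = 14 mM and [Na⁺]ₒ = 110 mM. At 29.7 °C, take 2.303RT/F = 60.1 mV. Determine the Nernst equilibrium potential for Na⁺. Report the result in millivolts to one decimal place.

E = (60.1/z) · log₁₀([Na⁺]_out/[Na⁺]_in) with z = +1.
= (60.1/1) · log₁₀(110/14) = 60.10 · log₁₀(7.857)
= 60.10 · (0.8953) = 53.81 mV

53.8 mV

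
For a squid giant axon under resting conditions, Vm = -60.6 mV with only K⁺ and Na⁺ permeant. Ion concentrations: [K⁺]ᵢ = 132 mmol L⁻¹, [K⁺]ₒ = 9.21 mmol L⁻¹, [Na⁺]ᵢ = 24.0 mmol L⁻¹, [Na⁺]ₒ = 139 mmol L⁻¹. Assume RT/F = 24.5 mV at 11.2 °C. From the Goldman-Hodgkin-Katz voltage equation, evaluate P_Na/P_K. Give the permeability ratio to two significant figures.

0.014

Let α = P_Na/P_K. GHK: Vm = 24.5·ln[(Kₒ + α·Naₒ)/(Kᵢ + α·Naᵢ)].
e^(Vm/24.5) = e^(-60.6/24.5) = 0.084292
So 0.084292·(Kᵢ + α·Naᵢ) = Kₒ + α·Naₒ → α = (0.084292·132.0 − 9.21) / (139.0 − 0.084292·24.0)
α = (11.13 − 9.21) / (139.0 − 2.023) = 1.917/137 = 0.01399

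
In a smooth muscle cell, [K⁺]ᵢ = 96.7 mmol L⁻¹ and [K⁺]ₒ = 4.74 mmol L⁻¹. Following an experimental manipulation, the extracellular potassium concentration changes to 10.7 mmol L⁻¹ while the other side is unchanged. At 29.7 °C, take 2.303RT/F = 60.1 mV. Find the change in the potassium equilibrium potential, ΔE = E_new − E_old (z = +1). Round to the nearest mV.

E_old = (60.1/1)·log₁₀(4.74/96.7) = -78.71 mV
E_new = (60.1/1)·log₁₀(10.7/96.7) = -57.46 mV
ΔE = -57.46 − (-78.71) = 21.25 mV

21 mV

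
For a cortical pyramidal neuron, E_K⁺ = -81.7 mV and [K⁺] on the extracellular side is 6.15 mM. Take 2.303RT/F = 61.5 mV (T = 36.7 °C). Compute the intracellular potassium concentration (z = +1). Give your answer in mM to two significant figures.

130 mM

Nernst: E = (61.5/1) · log₁₀([out]/[in]), so log₁₀([out]/[in]) = -81.7 × 1 / 61.5 = -1.3285.
[out]/[in] = 10^(-1.3285) = 0.04694.
[in] = 6.15 / 0.04694 = 131 mM.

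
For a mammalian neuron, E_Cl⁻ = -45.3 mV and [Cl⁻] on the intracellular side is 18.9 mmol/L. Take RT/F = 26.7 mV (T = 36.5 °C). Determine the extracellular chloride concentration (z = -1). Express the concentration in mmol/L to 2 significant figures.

Nernst: E = (26.7/-1) · ln([out]/[in]), so ln([out]/[in]) = -45.3 × -1 / 26.7 = 1.6966.
[out]/[in] = e^(1.6966) = 5.456.
[out] = 5.456 × 18.9 = 103.1 mmol/L.

100 mmol/L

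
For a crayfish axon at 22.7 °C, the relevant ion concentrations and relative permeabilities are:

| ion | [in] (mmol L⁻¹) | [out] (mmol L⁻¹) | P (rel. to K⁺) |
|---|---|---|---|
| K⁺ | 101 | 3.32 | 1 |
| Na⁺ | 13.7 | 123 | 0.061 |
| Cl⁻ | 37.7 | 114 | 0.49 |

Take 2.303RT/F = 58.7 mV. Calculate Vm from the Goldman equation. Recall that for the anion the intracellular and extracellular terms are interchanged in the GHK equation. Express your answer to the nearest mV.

Vm = 58.7 · log₁₀[(Σ P·[cation]ₒ + Σ P·[anion]ᵢ) / (Σ P·[cation]ᵢ + Σ P·[anion]ₒ)]
Numerator = 1×3.32 + 0.061×123 + 0.49×37.7 = 29.3
Denominator = 1×101 + 0.061×13.7 + 0.49×114 = 157.7
Vm = 58.7 · log₁₀(0.18578) = 58.7 × (-0.7310) = -42.91 mV

-43 mV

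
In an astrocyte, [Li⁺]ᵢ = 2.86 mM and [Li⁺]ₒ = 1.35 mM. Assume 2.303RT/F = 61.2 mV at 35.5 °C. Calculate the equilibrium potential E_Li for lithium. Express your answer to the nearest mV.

E = (61.2/z) · log₁₀([Li⁺]_out/[Li⁺]_in) with z = +1.
= (61.2/1) · log₁₀(1.35/2.86) = 61.20 · log₁₀(0.472)
= 61.20 · (-0.3260) = -19.95 mV

-20 mV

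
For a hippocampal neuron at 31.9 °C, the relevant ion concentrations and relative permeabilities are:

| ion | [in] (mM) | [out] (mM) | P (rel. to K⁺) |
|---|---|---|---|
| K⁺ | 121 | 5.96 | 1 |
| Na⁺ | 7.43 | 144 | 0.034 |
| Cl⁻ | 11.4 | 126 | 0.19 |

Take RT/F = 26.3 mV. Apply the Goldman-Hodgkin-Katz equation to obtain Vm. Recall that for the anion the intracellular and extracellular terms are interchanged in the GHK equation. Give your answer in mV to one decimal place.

-63.4 mV

Vm = 26.3 · ln[(Σ P·[cation]ₒ + Σ P·[anion]ᵢ) / (Σ P·[cation]ᵢ + Σ P·[anion]ₒ)]
Numerator = 1×5.96 + 0.034×144 + 0.19×11.4 = 13.02
Denominator = 1×121 + 0.034×7.43 + 0.19×126 = 145.2
Vm = 26.3 · ln(0.089688) = 26.3 × (-2.4114) = -63.42 mV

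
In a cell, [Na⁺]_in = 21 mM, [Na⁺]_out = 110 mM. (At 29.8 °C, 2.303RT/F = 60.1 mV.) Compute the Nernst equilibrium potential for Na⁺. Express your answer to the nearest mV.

E = (60.1/z) · log₁₀([Na⁺]_out/[Na⁺]_in) with z = +1.
= (60.1/1) · log₁₀(110/21) = 60.10 · log₁₀(5.238)
= 60.10 · (0.7192) = 43.22 mV

43 mV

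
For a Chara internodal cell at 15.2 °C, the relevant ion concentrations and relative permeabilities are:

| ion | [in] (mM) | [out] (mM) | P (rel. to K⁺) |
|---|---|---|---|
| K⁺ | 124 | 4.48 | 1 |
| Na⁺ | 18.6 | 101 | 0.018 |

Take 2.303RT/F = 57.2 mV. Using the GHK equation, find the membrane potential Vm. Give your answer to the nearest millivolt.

Vm = 57.2 · log₁₀[(Σ P·[cation]ₒ + Σ P·[anion]ᵢ) / (Σ P·[cation]ᵢ + Σ P·[anion]ₒ)]
Numerator = 1×4.48 + 0.018×101 = 6.298
Denominator = 1×124 + 0.018×18.6 = 124.3
Vm = 57.2 · log₁₀(0.050654) = 57.2 × (-1.2954) = -74.10 mV

-74 mV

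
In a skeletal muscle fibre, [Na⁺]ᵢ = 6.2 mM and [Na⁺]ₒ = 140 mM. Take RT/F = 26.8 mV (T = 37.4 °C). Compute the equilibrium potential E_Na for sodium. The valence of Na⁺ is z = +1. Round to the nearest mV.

84 mV

E = (26.8/z) · ln([Na⁺]_out/[Na⁺]_in) with z = +1.
= (26.8/1) · ln(140/6.2) = 26.80 · ln(22.58)
= 26.80 · (3.1171) = 83.54 mV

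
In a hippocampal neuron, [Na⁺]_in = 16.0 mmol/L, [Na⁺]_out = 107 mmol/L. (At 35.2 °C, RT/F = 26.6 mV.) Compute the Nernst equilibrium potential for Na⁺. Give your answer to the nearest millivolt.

E = (26.6/z) · ln([Na⁺]_out/[Na⁺]_in) with z = +1.
= (26.6/1) · ln(107/16.0) = 26.60 · ln(6.688)
= 26.60 · (1.9002) = 50.55 mV

51 mV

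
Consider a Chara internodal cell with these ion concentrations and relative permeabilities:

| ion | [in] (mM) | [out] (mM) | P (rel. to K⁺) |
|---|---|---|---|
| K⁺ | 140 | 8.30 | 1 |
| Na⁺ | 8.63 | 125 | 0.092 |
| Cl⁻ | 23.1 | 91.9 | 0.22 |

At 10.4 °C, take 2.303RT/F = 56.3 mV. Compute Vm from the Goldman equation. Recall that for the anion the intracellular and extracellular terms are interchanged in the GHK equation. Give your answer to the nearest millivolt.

-46 mV

Vm = 56.3 · log₁₀[(Σ P·[cation]ₒ + Σ P·[anion]ᵢ) / (Σ P·[cation]ᵢ + Σ P·[anion]ₒ)]
Numerator = 1×8.30 + 0.092×125 + 0.22×23.1 = 24.88
Denominator = 1×140 + 0.092×8.63 + 0.22×91.9 = 161
Vm = 56.3 · log₁₀(0.15454) = 56.3 × (-0.8110) = -45.66 mV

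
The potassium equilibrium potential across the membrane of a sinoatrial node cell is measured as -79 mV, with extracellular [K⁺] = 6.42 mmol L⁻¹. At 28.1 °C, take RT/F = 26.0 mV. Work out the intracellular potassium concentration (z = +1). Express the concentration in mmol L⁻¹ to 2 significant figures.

Nernst: E = (26.0/1) · ln([out]/[in]), so ln([out]/[in]) = -79.0 × 1 / 26.0 = -3.0385.
[out]/[in] = e^(-3.0385) = 0.04791.
[in] = 6.42 / 0.04791 = 134 mmol L⁻¹.

130 mmol L⁻¹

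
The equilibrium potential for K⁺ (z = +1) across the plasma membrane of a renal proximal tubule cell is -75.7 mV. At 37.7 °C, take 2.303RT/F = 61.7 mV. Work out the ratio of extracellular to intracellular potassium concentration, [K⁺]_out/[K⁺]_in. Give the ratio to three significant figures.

0.0593

log₁₀([out]/[in]) = E·z/(61.7) = -75.7 × 1 / 61.7 = -1.2269
[out]/[in] = 10^(-1.2269) = 0.05931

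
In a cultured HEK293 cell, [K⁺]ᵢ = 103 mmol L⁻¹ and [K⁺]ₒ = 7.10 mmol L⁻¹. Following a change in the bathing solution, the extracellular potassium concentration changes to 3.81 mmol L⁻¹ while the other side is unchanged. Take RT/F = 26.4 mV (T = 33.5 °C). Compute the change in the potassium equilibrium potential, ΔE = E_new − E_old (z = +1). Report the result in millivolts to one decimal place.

E_old = (26.4/1)·ln(7.10/103) = -70.61 mV
E_new = (26.4/1)·ln(3.81/103) = -87.04 mV
ΔE = -87.04 − (-70.61) = -16.43 mV

-16.4 mV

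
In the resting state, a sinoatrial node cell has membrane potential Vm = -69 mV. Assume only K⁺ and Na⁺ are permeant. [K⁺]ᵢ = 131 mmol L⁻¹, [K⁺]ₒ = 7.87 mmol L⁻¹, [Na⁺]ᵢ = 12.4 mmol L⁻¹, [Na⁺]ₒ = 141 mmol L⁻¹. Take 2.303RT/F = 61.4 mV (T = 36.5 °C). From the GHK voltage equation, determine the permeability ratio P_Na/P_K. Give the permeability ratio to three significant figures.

0.0141

Let α = P_Na/P_K. GHK: Vm = 61.4·log₁₀[(Kₒ + α·Naₒ)/(Kᵢ + α·Naᵢ)].
10^(Vm/61.4) = 10^(-69.0/61.4) = 0.075201
So 0.075201·(Kᵢ + α·Naᵢ) = Kₒ + α·Naₒ → α = (0.075201·131.0 − 7.87) / (141.0 − 0.075201·12.4)
α = (9.851 − 7.87) / (141.0 − 0.9325) = 1.981/140.1 = 0.01415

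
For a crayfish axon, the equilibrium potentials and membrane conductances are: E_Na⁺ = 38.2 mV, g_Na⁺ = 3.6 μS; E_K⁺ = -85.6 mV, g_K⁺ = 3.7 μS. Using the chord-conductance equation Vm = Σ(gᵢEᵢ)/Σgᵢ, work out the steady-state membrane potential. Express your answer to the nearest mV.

Σ gᵢEᵢ = 3.6·(38.2) + 3.7·(-85.6) = -179.20
Σ gᵢ = 3.6 + 3.7 = 7.3
Vm = -179.20 / 7.3 = -24.55 mV

-25 mV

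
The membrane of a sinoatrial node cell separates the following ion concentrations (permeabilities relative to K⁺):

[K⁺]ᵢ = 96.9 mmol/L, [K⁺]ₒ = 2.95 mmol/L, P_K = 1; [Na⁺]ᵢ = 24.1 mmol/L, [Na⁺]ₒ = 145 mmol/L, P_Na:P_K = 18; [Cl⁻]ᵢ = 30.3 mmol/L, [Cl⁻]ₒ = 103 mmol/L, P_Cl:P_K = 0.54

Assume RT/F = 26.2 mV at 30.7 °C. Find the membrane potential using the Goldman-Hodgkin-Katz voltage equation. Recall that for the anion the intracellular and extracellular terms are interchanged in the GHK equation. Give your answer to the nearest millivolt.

39 mV

Vm = 26.2 · ln[(Σ P·[cation]ₒ + Σ P·[anion]ᵢ) / (Σ P·[cation]ᵢ + Σ P·[anion]ₒ)]
Numerator = 1×2.95 + 18×145 + 0.54×30.3 = 2629
Denominator = 1×96.9 + 18×24.1 + 0.54×103 = 586.3
Vm = 26.2 · ln(4.4844) = 26.2 × (1.5006) = 39.32 mV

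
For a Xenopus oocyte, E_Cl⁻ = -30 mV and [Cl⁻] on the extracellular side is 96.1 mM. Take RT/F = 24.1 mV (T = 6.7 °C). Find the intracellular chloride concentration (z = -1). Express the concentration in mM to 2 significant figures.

28 mM

Nernst: E = (24.1/-1) · ln([out]/[in]), so ln([out]/[in]) = -30.0 × -1 / 24.1 = 1.2448.
[out]/[in] = e^(1.2448) = 3.472.
[in] = 96.1 / 3.472 = 27.68 mM.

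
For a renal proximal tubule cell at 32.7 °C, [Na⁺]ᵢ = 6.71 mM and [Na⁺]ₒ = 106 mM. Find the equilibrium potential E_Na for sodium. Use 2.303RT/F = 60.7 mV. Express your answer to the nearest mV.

E = (60.7/z) · log₁₀([Na⁺]_out/[Na⁺]_in) with z = +1.
= (60.7/1) · log₁₀(106/6.71) = 60.70 · log₁₀(15.8)
= 60.70 · (1.1986) = 72.75 mV

73 mV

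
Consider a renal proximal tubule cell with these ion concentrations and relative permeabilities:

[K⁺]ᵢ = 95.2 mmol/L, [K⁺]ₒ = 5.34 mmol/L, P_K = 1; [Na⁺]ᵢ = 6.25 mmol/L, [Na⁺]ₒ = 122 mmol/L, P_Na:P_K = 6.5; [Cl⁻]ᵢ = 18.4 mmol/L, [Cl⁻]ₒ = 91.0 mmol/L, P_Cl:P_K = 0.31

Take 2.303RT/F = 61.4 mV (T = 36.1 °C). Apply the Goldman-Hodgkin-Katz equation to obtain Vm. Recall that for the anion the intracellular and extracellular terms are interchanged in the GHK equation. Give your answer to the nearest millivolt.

42 mV

Vm = 61.4 · log₁₀[(Σ P·[cation]ₒ + Σ P·[anion]ᵢ) / (Σ P·[cation]ᵢ + Σ P·[anion]ₒ)]
Numerator = 1×5.34 + 6.5×122 + 0.31×18.4 = 804
Denominator = 1×95.2 + 6.5×6.25 + 0.31×91.0 = 164
Vm = 61.4 · log₁₀(4.9017) = 61.4 × (0.6903) = 42.39 mV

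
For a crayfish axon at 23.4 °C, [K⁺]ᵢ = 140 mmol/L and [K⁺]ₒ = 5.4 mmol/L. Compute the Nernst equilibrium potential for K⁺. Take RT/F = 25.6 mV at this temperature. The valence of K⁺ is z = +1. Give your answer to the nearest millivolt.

E = (25.6/z) · ln([K⁺]_out/[K⁺]_in) with z = +1.
= (25.6/1) · ln(5.4/140) = 25.60 · ln(0.03857)
= 25.60 · (-3.2552) = -83.33 mV

-83 mV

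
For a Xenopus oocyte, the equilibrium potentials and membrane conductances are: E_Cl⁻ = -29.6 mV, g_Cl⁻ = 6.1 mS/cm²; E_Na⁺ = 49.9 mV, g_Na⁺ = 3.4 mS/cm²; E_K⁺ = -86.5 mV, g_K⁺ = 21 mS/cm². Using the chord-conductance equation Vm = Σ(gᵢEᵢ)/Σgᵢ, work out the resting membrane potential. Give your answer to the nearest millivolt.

Σ gᵢEᵢ = 6.1·(-29.6) + 3.4·(49.9) + 21·(-86.5) = -1827.40
Σ gᵢ = 6.1 + 3.4 + 21 = 30.5
Vm = -1827.40 / 30.5 = -59.91 mV

-60 mV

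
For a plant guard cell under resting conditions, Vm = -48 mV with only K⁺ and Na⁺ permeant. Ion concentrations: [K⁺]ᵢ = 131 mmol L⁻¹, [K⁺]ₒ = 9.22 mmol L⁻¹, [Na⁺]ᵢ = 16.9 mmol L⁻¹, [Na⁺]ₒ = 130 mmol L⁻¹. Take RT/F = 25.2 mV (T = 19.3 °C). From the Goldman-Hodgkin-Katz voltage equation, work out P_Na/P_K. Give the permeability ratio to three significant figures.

0.0806

Let α = P_Na/P_K. GHK: Vm = 25.2·ln[(Kₒ + α·Naₒ)/(Kᵢ + α·Naᵢ)].
e^(Vm/25.2) = e^(-48.0/25.2) = 0.14886
So 0.14886·(Kᵢ + α·Naᵢ) = Kₒ + α·Naₒ → α = (0.14886·131.0 − 9.22) / (130.0 − 0.14886·16.9)
α = (19.5 − 9.22) / (130.0 − 2.516) = 10.28/127.5 = 0.08064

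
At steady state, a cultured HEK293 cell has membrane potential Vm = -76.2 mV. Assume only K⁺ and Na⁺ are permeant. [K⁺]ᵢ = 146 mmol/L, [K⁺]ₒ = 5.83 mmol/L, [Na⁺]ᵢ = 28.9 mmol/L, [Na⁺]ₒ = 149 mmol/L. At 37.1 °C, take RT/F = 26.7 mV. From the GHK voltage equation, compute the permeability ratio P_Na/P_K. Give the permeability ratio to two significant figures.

Let α = P_Na/P_K. GHK: Vm = 26.7·ln[(Kₒ + α·Naₒ)/(Kᵢ + α·Naᵢ)].
e^(Vm/26.7) = e^(-76.2/26.7) = 0.057617
So 0.057617·(Kᵢ + α·Naᵢ) = Kₒ + α·Naₒ → α = (0.057617·146.0 − 5.83) / (149.0 − 0.057617·28.9)
α = (8.412 − 5.83) / (149.0 − 1.665) = 2.582/147.3 = 0.01753

0.018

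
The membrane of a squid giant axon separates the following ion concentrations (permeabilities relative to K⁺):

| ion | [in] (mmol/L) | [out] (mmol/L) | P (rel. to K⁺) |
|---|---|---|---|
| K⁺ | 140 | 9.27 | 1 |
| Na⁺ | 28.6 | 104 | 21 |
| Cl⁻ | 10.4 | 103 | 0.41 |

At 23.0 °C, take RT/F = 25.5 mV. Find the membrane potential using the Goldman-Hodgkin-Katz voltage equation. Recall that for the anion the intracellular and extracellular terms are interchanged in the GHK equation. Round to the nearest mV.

26 mV

Vm = 25.5 · ln[(Σ P·[cation]ₒ + Σ P·[anion]ᵢ) / (Σ P·[cation]ᵢ + Σ P·[anion]ₒ)]
Numerator = 1×9.27 + 21×104 + 0.41×10.4 = 2198
Denominator = 1×140 + 21×28.6 + 0.41×103 = 782.8
Vm = 25.5 · ln(2.8072) = 25.5 × (1.0322) = 26.32 mV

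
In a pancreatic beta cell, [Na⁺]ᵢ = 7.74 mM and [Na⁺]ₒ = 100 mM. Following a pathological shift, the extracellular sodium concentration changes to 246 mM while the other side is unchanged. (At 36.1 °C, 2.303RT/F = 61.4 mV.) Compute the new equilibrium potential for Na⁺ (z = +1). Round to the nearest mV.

After the shift: [Na⁺]_out = 246, [Na⁺]_in = 7.74 mM.
E_new = (61.4/1)·log₁₀(246/7.74) = 61.40 · (1.5022) = 92.23 mV

92 mV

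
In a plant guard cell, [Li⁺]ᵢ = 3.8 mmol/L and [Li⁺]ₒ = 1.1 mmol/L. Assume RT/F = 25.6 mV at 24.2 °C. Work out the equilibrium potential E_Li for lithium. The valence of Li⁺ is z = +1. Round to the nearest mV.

E = (25.6/z) · ln([Li⁺]_out/[Li⁺]_in) with z = +1.
= (25.6/1) · ln(1.1/3.8) = 25.60 · ln(0.2895)
= 25.60 · (-1.2397) = -31.74 mV

-32 mV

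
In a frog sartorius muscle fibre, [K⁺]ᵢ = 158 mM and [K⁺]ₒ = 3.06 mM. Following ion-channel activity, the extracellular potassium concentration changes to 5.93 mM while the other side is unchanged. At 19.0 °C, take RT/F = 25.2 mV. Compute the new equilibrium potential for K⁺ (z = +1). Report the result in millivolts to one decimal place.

After the shift: [K⁺]_out = 5.93, [K⁺]_in = 158 mM.
E_new = (25.2/1)·ln(5.93/158) = 25.20 · (-3.2826) = -82.72 mV

-82.7 mV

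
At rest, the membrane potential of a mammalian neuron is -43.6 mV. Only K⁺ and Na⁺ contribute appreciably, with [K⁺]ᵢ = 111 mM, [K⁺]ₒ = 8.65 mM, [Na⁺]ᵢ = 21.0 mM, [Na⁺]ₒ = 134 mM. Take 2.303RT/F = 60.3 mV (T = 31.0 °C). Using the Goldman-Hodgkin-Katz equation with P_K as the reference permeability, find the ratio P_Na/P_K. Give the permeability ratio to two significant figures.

Let α = P_Na/P_K. GHK: Vm = 60.3·log₁₀[(Kₒ + α·Naₒ)/(Kᵢ + α·Naᵢ)].
10^(Vm/60.3) = 10^(-43.6/60.3) = 0.18921
So 0.18921·(Kᵢ + α·Naᵢ) = Kₒ + α·Naₒ → α = (0.18921·111.0 − 8.65) / (134.0 − 0.18921·21.0)
α = (21 − 8.65) / (134.0 − 3.973) = 12.35/130 = 0.095

0.095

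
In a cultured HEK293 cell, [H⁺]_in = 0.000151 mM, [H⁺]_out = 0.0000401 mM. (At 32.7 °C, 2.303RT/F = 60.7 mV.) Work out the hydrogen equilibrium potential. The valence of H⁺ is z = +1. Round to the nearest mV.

E = (60.7/z) · log₁₀([H⁺]_out/[H⁺]_in) with z = +1.
= (60.7/1) · log₁₀(0.0000401/0.000151) = 60.70 · log₁₀(0.2656)
= 60.70 · (-0.5758) = -34.95 mV

-35 mV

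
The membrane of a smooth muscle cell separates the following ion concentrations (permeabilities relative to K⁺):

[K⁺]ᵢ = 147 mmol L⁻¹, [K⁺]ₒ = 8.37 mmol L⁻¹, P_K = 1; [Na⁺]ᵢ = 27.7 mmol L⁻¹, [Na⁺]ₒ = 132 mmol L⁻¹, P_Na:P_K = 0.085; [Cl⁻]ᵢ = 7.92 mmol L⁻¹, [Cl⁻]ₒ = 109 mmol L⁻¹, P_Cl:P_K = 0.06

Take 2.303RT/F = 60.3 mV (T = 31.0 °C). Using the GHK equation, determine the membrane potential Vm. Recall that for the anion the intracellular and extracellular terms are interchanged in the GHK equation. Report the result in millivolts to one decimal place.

Vm = 60.3 · log₁₀[(Σ P·[cation]ₒ + Σ P·[anion]ᵢ) / (Σ P·[cation]ᵢ + Σ P·[anion]ₒ)]
Numerator = 1×8.37 + 0.085×132 + 0.06×7.92 = 20.07
Denominator = 1×147 + 0.085×27.7 + 0.06×109 = 155.9
Vm = 60.3 · log₁₀(0.12871) = 60.3 × (-0.8904) = -53.69 mV

-53.7 mV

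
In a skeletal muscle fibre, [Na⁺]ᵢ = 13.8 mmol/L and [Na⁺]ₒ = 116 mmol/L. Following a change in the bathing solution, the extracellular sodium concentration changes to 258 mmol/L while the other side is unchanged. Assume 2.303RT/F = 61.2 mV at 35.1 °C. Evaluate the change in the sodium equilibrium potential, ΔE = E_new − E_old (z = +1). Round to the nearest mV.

21 mV

E_old = (61.2/1)·log₁₀(116/13.8) = 56.58 mV
E_new = (61.2/1)·log₁₀(258/13.8) = 77.83 mV
ΔE = 77.83 − (56.58) = 21.25 mV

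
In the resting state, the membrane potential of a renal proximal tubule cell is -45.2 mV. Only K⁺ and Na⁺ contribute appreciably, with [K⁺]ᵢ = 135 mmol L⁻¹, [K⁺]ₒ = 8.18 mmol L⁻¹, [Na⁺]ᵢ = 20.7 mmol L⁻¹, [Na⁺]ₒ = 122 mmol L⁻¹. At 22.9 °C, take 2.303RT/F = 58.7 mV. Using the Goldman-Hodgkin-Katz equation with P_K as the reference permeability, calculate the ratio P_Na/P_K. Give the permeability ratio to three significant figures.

Let α = P_Na/P_K. GHK: Vm = 58.7·log₁₀[(Kₒ + α·Naₒ)/(Kᵢ + α·Naᵢ)].
10^(Vm/58.7) = 10^(-45.2/58.7) = 0.16982
So 0.16982·(Kᵢ + α·Naᵢ) = Kₒ + α·Naₒ → α = (0.16982·135.0 − 8.18) / (122.0 − 0.16982·20.7)
α = (22.93 − 8.18) / (122.0 − 3.515) = 14.75/118.5 = 0.1244

0.124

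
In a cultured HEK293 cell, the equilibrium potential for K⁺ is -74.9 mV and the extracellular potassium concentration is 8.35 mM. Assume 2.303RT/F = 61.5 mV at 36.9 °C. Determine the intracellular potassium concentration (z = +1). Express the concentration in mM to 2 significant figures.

140 mM

Nernst: E = (61.5/1) · log₁₀([out]/[in]), so log₁₀([out]/[in]) = -74.9 × 1 / 61.5 = -1.2179.
[out]/[in] = 10^(-1.2179) = 0.06055.
[in] = 8.35 / 0.06055 = 137.9 mM.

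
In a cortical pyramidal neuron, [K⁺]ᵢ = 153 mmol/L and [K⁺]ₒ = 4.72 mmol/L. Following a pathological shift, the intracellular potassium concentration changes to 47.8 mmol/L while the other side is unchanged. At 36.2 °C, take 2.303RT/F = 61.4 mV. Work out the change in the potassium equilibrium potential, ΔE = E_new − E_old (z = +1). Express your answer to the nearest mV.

E_old = (61.4/1)·log₁₀(4.72/153) = -92.76 mV
E_new = (61.4/1)·log₁₀(4.72/47.8) = -61.74 mV
ΔE = -61.74 − (-92.76) = 31.02 mV

31 mV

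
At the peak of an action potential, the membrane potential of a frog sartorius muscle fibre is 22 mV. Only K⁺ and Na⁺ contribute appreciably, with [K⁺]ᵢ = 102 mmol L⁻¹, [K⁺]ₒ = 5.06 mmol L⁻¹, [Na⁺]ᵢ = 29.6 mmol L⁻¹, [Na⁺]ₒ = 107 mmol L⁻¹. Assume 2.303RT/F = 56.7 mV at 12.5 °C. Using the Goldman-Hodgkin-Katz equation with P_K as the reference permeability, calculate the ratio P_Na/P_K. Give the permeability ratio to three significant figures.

7.04

Let α = P_Na/P_K. GHK: Vm = 56.7·log₁₀[(Kₒ + α·Naₒ)/(Kᵢ + α·Naᵢ)].
10^(Vm/56.7) = 10^(22.0/56.7) = 2.4435
So 2.4435·(Kᵢ + α·Naᵢ) = Kₒ + α·Naₒ → α = (2.4435·102.0 − 5.06) / (107.0 − 2.4435·29.6)
α = (249.2 − 5.06) / (107.0 − 72.33) = 244.2/34.67 = 7.042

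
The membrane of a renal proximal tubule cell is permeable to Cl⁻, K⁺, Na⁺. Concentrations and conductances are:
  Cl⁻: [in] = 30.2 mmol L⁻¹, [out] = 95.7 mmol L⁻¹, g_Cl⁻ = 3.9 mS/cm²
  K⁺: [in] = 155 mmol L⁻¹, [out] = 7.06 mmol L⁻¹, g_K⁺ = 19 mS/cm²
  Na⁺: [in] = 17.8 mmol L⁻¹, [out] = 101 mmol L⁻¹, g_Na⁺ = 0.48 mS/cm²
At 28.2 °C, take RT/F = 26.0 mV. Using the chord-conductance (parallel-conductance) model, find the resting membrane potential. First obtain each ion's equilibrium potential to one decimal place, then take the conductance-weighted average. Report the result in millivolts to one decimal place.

E_Cl⁻ = (26.0/-1)·ln(95.7/30.2) = -30.0 mV
E_K⁺ = (26.0/1)·ln(7.06/155) = -80.3 mV
E_Na⁺ = (26.0/1)·ln(101/17.8) = 45.1 mV
Vm = (Σ gᵢEᵢ)/(Σ gᵢ) = (3.9·-30.0 + 19·-80.3 + 0.48·45.1) / (3.9 + 19 + 0.48)
= -1621.05 / 23.38 = -69.33 mV

-69.3 mV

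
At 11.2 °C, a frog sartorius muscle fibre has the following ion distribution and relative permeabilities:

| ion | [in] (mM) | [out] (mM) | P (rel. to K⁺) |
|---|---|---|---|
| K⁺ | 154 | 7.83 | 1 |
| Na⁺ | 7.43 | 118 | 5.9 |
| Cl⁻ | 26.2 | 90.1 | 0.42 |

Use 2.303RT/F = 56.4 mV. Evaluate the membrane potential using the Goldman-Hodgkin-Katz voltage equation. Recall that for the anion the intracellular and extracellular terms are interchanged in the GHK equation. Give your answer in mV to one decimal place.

Vm = 56.4 · log₁₀[(Σ P·[cation]ₒ + Σ P·[anion]ᵢ) / (Σ P·[cation]ᵢ + Σ P·[anion]ₒ)]
Numerator = 1×7.83 + 5.9×118 + 0.42×26.2 = 715
Denominator = 1×154 + 5.9×7.43 + 0.42×90.1 = 235.7
Vm = 56.4 · log₁₀(3.0339) = 56.4 × (0.4820) = 27.19 mV

27.2 mV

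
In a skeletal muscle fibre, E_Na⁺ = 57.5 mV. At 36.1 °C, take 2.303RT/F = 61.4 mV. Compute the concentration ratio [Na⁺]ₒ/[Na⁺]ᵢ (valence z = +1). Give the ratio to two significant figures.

8.6

log₁₀([out]/[in]) = E·z/(61.4) = 57.5 × 1 / 61.4 = 0.9365
[out]/[in] = 10^(0.9365) = 8.639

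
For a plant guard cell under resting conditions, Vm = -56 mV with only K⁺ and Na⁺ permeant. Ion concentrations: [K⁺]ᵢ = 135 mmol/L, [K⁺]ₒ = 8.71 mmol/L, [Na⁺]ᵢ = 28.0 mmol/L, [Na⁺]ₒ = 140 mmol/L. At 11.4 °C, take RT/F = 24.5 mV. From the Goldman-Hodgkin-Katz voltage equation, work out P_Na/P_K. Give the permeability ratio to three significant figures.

0.0366

Let α = P_Na/P_K. GHK: Vm = 24.5·ln[(Kₒ + α·Naₒ)/(Kᵢ + α·Naᵢ)].
e^(Vm/24.5) = e^(-56.0/24.5) = 0.1017
So 0.1017·(Kᵢ + α·Naᵢ) = Kₒ + α·Naₒ → α = (0.1017·135.0 − 8.71) / (140.0 − 0.1017·28.0)
α = (13.73 − 8.71) / (140.0 − 2.848) = 5.02/137.2 = 0.0366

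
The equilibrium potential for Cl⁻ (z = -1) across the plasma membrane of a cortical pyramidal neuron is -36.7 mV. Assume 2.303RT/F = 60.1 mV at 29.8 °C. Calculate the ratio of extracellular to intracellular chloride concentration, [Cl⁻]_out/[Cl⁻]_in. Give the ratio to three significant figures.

4.08

log₁₀([out]/[in]) = E·z/(60.1) = -36.7 × -1 / 60.1 = 0.6106
[out]/[in] = 10^(0.6106) = 4.08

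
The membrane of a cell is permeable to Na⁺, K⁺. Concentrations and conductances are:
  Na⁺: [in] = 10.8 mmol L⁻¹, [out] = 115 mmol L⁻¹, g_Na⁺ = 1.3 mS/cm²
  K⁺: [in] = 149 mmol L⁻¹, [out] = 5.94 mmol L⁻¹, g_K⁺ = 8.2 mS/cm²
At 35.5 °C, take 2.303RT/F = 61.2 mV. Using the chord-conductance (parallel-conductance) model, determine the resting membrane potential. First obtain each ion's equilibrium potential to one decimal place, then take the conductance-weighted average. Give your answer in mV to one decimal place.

-65.3 mV

E_Na⁺ = (61.2/1)·log₁₀(115/10.8) = 62.9 mV
E_K⁺ = (61.2/1)·log₁₀(5.94/149) = -85.6 mV
Vm = (Σ gᵢEᵢ)/(Σ gᵢ) = (1.3·62.9 + 8.2·-85.6) / (1.3 + 8.2)
= -620.15 / 9.5 = -65.28 mV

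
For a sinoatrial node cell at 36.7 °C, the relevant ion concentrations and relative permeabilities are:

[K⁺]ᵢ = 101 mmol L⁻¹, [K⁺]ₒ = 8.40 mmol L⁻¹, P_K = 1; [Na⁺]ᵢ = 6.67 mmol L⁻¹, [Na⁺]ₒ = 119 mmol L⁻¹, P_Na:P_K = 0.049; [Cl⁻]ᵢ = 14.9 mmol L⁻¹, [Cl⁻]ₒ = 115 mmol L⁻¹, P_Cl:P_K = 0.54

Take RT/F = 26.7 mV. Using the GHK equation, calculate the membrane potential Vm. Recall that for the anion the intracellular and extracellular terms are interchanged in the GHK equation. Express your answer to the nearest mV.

Vm = 26.7 · ln[(Σ P·[cation]ₒ + Σ P·[anion]ᵢ) / (Σ P·[cation]ᵢ + Σ P·[anion]ₒ)]
Numerator = 1×8.40 + 0.049×119 + 0.54×14.9 = 22.28
Denominator = 1×101 + 0.049×6.67 + 0.54×115 = 163.4
Vm = 26.7 · ln(0.13631) = 26.7 × (-1.9928) = -53.21 mV

-53 mV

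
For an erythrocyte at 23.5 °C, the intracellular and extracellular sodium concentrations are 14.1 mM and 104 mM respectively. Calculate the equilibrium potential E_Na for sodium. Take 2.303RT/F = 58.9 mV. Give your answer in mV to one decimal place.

E = (58.9/z) · log₁₀([Na⁺]_out/[Na⁺]_in) with z = +1.
= (58.9/1) · log₁₀(104/14.1) = 58.90 · log₁₀(7.376)
= 58.90 · (0.8678) = 51.11 mV

51.1 mV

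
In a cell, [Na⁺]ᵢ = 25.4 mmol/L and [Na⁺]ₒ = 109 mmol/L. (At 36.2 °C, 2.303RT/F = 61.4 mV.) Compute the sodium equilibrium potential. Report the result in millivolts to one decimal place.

E = (61.4/z) · log₁₀([Na⁺]_out/[Na⁺]_in) with z = +1.
= (61.4/1) · log₁₀(109/25.4) = 61.40 · log₁₀(4.291)
= 61.40 · (0.6326) = 38.84 mV

38.8 mV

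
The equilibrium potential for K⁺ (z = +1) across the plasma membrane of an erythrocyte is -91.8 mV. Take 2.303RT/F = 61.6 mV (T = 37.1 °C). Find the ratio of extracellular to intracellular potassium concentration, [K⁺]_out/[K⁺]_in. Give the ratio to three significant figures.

0.0323

log₁₀([out]/[in]) = E·z/(61.6) = -91.8 × 1 / 61.6 = -1.4903
[out]/[in] = 10^(-1.4903) = 0.03234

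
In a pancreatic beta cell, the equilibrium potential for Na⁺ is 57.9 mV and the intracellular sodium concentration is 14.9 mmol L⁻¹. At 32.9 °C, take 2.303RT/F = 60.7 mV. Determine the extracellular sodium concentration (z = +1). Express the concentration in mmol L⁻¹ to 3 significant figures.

Nernst: E = (60.7/1) · log₁₀([out]/[in]), so log₁₀([out]/[in]) = 57.9 × 1 / 60.7 = 0.9539.
[out]/[in] = 10^(0.9539) = 8.992.
[out] = 8.992 × 14.9 = 134 mmol L⁻¹.

134 mmol L⁻¹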